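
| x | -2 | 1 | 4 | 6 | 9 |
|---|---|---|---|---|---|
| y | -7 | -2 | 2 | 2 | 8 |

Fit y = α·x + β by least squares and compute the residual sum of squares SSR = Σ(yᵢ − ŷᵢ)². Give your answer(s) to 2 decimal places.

Setting ∂/∂α … = 0 gives: 138·α + 18·β = 104;  18·α + 5·β = 3.
Determinant 138·5 − 18² = 366.
α = (104·5 − 18·3)/366 = 233/183; β = (138·3 − 18·104)/366 = -243/61.
Residuals: -86/183, 130/183, 163/183, -101/61, 32/61; SSR = 830/183.

SSR = 4.54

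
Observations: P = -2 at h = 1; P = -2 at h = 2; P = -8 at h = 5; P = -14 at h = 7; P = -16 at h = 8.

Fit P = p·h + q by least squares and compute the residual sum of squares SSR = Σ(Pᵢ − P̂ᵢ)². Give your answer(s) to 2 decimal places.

SSR = 4.28

Normal-equation sums: Σh·h = 143, Σh = 23, Σ1 = 5.
And Σh·P = -272, ΣP = -42.
Normal equations: [[143, 23]; [23, 5]]·[p, q]ᵀ = [-272, -42]ᵀ.
Eliminating q: 5·(row 1) − 23·(row 2) gives 186·p = 5·(-272) − 23·(-42) = -394, so p = -197/93.
Then q = ((-42) − 23·(-197/93))/5 = 125/93.
Residuals: -38/31, 83/93, 116/93, -16/31, -37/93; SSR = 398/93.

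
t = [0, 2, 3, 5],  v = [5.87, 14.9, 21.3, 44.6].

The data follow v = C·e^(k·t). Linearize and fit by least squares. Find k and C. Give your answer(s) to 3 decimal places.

With ln vᵢ as the transformed response and tᵢ as the regressor:
AᵀA = [[38.0000, 10.0000]; [10.0000, 4]], rhs = [33.5675, 11.3277]ᵀ  (here Σt = 10.0000, Σ(t)² = 38.0000, Σln v = 11.3277, Σt·ln v = 33.5675).
Δ = 38.0000·4 − (10.0000)² = 52.0000; k = (33.5675·4 − 10.0000·11.3277)/52.0000 = 0.40372, ln C = (38.0000·11.3277 − 10.0000·33.5675)/52.0000 = 1.82261, so C = exp(1.82261) = 6.18800.

k = 0.404, C = 6.188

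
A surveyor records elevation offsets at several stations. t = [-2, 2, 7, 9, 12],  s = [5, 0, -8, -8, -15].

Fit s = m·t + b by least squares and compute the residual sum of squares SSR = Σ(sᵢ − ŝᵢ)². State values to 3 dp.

Setting ∂/∂m … = 0 gives: 282·m + 28·b = -318;  28·m + 5·b = -26.
Eliminating b: 5·(row 1) − 28·(row 2) gives 626·m = 5·(-318) − 28·(-26) = -862, so m = -431/313.
Then b = ((-26) − 28·(-431/313))/5 = 786/313.
Residuals: -83/313, 76/313, -273/313, 589/313, -309/313; SSR = 1692/313.

SSR = 5.406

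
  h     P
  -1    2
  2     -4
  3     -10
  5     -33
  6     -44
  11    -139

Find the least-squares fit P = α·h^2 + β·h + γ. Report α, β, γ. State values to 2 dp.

α = -1.03, β = -1.48, γ = 2.23

With design matrix M, MᵀM = [[16660, 1706, 196]; [1706, 196, 26]; [196, 26, 6]] and MᵀP = [-19332, -1998, -228]ᵀ.
Row-reducing yields α = -417/403, β = -2988/2015, γ = 4488/2015.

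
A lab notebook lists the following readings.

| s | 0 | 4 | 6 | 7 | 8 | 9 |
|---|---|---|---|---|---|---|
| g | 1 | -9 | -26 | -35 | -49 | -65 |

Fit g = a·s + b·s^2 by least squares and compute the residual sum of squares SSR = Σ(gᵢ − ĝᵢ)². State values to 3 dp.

With design matrix A, AᵀA = [[246, 1864]; [1864, 14610]] and Aᵀg = [-1414, -11196]ᵀ.
Δ = 246·14610 − 1864² = 119564.
a = ((-1414)·14610 − 1864·(-11196))/119564 = 52701/29891; b = (246·(-11196) − 1864·(-1414))/119564 = -29630/29891.
Residuals: 1, -5743/29891, -26692/29891, 518/421, 10053/29891, -17194/29891; SSR = 113353/29891.

SSR = 3.792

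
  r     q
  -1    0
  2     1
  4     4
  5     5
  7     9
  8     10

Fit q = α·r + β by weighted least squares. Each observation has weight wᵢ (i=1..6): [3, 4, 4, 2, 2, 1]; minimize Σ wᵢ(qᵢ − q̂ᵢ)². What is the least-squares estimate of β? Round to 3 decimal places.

The normal system MᵀWM·[α, β]ᵀ = MᵀWq is [[295, 53]; [53, 16]]·[α, β]ᵀ = [328, 58]ᵀ.
Determinant 295·16 − 53² = 1911.
α = (328·16 − 53·58)/1911 = 2174/1911; β = (295·58 − 53·328)/1911 = -274/1911.

β = -0.143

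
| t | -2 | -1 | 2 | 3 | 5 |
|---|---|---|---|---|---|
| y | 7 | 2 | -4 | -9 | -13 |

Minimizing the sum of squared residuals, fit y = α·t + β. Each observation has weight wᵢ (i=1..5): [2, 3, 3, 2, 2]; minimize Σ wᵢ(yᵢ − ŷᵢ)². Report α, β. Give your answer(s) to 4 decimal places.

Forming XᵀWX = [[91, 15]; [15, 12]] and XᵀWy = [-242, -36]ᵀ gives XᵀWX·[α, β]ᵀ = XᵀWy.
det = 91·12 − 15² = 867.
α = ((-242)·12 − 15·(-36))/867 = -788/289; β = (91·(-36) − 15·(-242))/867 = 118/289.

α = -2.7266, β = 0.4083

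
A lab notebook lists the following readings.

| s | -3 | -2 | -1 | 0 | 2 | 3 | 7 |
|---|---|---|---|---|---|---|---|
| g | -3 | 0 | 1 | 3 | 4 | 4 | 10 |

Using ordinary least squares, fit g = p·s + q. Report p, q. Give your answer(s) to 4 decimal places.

MᵀM·[p, q]ᵀ = Mᵀg reads: 76·p + 6·q = 98;  6·p + 7·q = 19.
Eliminating q: 7·(row 1) − 6·(row 2) gives 496·p = 7·98 − 6·19 = 572, so p = 143/124.
Then q = (19 − 6·(143/124))/7 = 107/62.

p = 1.1532, q = 1.7258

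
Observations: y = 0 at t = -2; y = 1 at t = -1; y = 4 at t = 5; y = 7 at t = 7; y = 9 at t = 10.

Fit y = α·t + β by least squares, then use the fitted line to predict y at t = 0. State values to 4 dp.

With design matrix M, MᵀM = [[179, 19]; [19, 5]] and Mᵀy = [158, 21]ᵀ.
Determinant 179·5 − 19² = 534.
α = (158·5 − 19·21)/534 = 391/534; β = (179·21 − 19·158)/534 = 757/534.
At t = 0: ŷ = (391/534)·(0) + (757/534)·(1) = 757/534.

ŷ = 1.4176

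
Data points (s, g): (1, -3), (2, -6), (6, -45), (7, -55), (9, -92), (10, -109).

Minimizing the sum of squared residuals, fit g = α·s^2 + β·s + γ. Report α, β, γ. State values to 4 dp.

α = -0.9364, β = -1.6320, γ = 0.1460

AᵀA·[α, β, γ]ᵀ = Aᵀg reads: 20275·α + 2297·β + 271·γ = -22694;  2297·α + 271·β + 35·γ = -2588;  271·α + 35·β + 6·γ = -310.
(Σs^2·s^2 = 20275, Σs^2·s = 2297, Σs^2 = 271, Σs·s = 271, Σs = 35, Σ1 = 6, Σs^2·g = -22694, Σs·g = -2588, Σg = -310.)
Inverting the 3×3 Gram matrix, [α, β, γ]ᵀ = [-67699/72300, -117997/72300, 1759/12050]ᵀ.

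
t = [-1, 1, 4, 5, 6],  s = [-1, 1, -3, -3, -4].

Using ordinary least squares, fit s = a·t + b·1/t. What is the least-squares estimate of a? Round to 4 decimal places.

a = -0.7279

Normal-equation sums: Σt·t = 79, Σt·1/t = 5, Σ1/t·1/t = 7669/3600.
Right-hand side: Σt·s = -49, Σ1/t·s = -1/60.
det = 79·(7669/3600) − 5² = 515851/3600.
a = ((-49)·(7669/3600) − 5·(-1/60))/(515851/3600) = -375481/515851; b = (79·(-1/60) − 5·(-49))/(515851/3600) = 877260/515851.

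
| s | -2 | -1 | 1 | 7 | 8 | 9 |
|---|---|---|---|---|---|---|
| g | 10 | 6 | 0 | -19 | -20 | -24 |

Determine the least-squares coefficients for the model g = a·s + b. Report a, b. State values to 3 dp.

Normal-equation sums: Σs·s = 200, Σs = 22, Σ1 = 6.
For Xᵀg: Σs·g = -535, Σg = -47.
Determinant 200·6 − 22² = 716.
a = ((-535)·6 − 22·(-47))/716 = -544/179; b = (200·(-47) − 22·(-535))/716 = 1185/358.

a = -3.039, b = 3.310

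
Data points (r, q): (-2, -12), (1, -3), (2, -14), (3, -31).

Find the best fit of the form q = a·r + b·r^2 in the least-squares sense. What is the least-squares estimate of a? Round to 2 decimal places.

Sums needed: Σr·r = 18, Σr·r^2 = 28, Σr^2·r^2 = 114.
Moment sums: Σr·q = -100, Σr^2·q = -386.
MᵀM·[a, b]ᵀ = Mᵀq becomes [[18, 28]; [28, 114]]·[a, b]ᵀ = [-100, -386]ᵀ.
Δ = 18·114 − 28² = 1268.
a = ((-100)·114 − 28·(-386))/1268 = -148/317; b = (18·(-386) − 28·(-100))/1268 = -1037/317.

a = -0.47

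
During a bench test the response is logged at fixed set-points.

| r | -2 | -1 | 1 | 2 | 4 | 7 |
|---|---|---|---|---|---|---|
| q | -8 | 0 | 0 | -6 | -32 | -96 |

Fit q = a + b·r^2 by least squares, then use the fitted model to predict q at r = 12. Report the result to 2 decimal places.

Entries of MᵀM: Σ1 = 6, Σr^2 = 75, Σr^2·r^2 = 2691.
And Σq = -142, Σr^2·q = -5272.
So MᵀM·[a, b]ᵀ = Mᵀq: [[6, 75]; [75, 2691]]·[a, b]ᵀ = [-142, -5272]ᵀ.
Determinant 6·2691 − 75² = 10521.
a = ((-142)·2691 − 75·(-5272))/10521 = 4426/3507; b = (6·(-5272) − 75·(-142))/10521 = -6994/3507.
At r = 12: q̂ = (4426/3507)·(1) + (-6994/3507)·(144) = -1002710/3507.

q̂ = -285.92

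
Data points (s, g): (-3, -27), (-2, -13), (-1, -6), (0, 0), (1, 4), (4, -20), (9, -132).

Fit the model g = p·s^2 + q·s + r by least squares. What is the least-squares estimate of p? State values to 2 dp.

Entries of XᵀX: Σs^2·s^2 = 6916, Σs^2·s = 758, Σs^2 = 112, Σs·s = 112, Σs = 8, Σ1 = 7.
Right-hand side: Σs^2·g = -11309, Σs·g = -1151, Σg = -194.
Row-reducing yields p = -20105/10122, q = 13583/4338, r = 7402/15183.

p = -1.99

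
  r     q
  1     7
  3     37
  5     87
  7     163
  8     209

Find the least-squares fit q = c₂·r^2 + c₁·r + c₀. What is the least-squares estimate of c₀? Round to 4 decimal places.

Compute the Gram sums: Σr^2·r^2 = 7204, Σr^2·r = 1008, Σr^2 = 148, Σr·r = 148, Σr = 24, Σ1 = 5.
For Mᵀq: Σr^2·q = 23878, Σr·q = 3366, Σq = 503.
MᵀM·[c₂, c₁, c₀]ᵀ = Mᵀq becomes [[7204, 1008, 148]; [1008, 148, 24]; [148, 24, 5]]·[c₂, c₁, c₀]ᵀ = [23878, 3366, 503]ᵀ.
Inverting the 3×3 Gram matrix, [c₂, c₁, c₀]ᵀ = [7281/2522, 7107/2522, 157/97]ᵀ.

c₀ = 1.6186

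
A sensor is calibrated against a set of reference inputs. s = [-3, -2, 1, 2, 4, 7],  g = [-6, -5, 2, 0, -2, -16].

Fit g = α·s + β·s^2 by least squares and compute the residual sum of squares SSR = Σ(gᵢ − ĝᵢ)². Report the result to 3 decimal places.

SSR = 6.780

Setting ∂/∂α … = 0 gives: 83·α + 381·β = -90;  381·α + 2771·β = -888.
(Σs·s = 83, Σs·s^2 = 381, Σs^2·s^2 = 2771, Σs·g = -90, Σs^2·g = -888.)
Determinant 83·2771 − 381² = 84832.
α = ((-90)·2771 − 381·(-888))/84832 = 44469/42416; β = (83·(-888) − 381·(-90))/84832 = -19707/42416.
Residuals: 28137/21208, -22157/21208, 30035/21208, -5055/21208, 13151/10604, -3037/5302; SSR = 143797/21208.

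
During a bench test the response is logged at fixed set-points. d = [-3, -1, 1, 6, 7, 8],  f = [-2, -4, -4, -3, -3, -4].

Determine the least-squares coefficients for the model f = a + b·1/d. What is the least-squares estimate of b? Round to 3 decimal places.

From the data, Σ1 = 6, Σ1/d = 17/168, Σ1/d·1/d = 61385/28224.
Moment sums: Σf = -20, Σ1/d·f = -16/21.
Normal equations: [[6, 17/168]; [17/168, 61385/28224]]·[a, b]ᵀ = [-20, -16/21]ᵀ.
Eliminating b: (61385/28224)·(row 1) − (17/168)·(row 2) gives (368021/28224)·a = (61385/28224)·(-20) − (17/168)·(-16/21) = -102127/2352, so a = -1225524/368021.
Then b = ((-16/21) − (17/168)·(-1225524/368021))/(61385/28224) = -71904/368021.

b = -0.195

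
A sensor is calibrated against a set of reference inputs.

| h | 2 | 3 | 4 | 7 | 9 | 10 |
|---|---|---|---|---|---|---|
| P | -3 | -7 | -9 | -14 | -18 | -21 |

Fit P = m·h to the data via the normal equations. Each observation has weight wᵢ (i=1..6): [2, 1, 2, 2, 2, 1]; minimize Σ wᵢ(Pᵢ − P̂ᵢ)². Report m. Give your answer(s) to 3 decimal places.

m = -2.042

Forming XᵀWX = [[409]] and XᵀWP = [-835]ᵀ gives XᵀWX·[m]ᵀ = XᵀWP.
m = (-835)/409 = -2.04156.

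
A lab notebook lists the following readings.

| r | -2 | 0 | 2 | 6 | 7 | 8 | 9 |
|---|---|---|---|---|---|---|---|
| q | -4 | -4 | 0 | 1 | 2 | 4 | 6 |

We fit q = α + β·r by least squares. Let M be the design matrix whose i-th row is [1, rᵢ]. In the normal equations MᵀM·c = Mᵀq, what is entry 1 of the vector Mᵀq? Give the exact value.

5

Entry 1 ↔ basis 1, so (Mᵀq)_{1} = Σᵢ qᵢ = (1)·(-4) + (1)·(-4) + (1)·(0) + (1)·(1) + (1)·(2) + (1)·(4) + (1)·(6) = 5.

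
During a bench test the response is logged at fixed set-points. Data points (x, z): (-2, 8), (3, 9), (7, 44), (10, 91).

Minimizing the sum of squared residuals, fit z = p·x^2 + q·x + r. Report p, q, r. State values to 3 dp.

MᵀM·[p, q, r]ᵀ = Mᵀz reads: 12498·p + 1362·q + 162·r = 11369;  1362·p + 162·q + 18·r = 1229;  162·p + 18·q + 4·r = 152.
(Σx^2·x^2 = 12498, Σx^2·x = 1362, Σx^2 = 162, Σx·x = 162, Σx = 18, Σ1 = 4, Σx^2·z = 11369, Σx·z = 1229, Σz = 152.)
Row-reducing yields p = 6439/6684, q = -5347/6684, r = 2879/1114.

p = 0.963, q = -0.800, r = 2.584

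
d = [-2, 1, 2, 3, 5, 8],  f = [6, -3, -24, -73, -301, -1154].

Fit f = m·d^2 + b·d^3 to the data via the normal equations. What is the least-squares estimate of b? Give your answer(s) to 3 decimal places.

b = -1.988

Forming MᵀM = [[4835, 36137]; [36137, 278627]] and Mᵀf = [-82113, -630687]ᵀ gives MᵀM·[m, b]ᵀ = Mᵀf.
Eliminating b: 278627·(row 1) − 36137·(row 2) gives 41278776·m = 278627·(-82113) − 36137·(-630687) = -87762732, so m = -7313561/3439898.
Then b = ((-630687) − 36137·(-7313561/3439898))/278627 = -6837847/3439898.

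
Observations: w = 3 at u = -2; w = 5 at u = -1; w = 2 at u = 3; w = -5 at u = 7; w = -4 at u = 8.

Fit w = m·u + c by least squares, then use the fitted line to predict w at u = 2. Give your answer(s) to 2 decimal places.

Entries of AᵀA: Σu·u = 127, Σu = 15, Σ1 = 5.
Moment sums: Σu·w = -72, Σw = 1.
AᵀA·[m, c]ᵀ = Aᵀw becomes [[127, 15]; [15, 5]]·[m, c]ᵀ = [-72, 1]ᵀ.
det = 127·5 − 15² = 410.
m = ((-72)·5 − 15·1)/410 = -75/82; c = (127·1 − 15·(-72))/410 = 1207/410.
At u = 2: ŵ = (-75/82)·(2) + (1207/410)·(1) = 457/410.

ŵ = 1.11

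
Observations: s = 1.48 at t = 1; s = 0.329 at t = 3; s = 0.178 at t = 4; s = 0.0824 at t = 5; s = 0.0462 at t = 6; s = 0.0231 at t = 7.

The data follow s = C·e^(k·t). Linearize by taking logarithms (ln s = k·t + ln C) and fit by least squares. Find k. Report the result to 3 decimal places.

k = -0.689

Taking logs, ln s = k·t + ln C, so regress ln s on t.
Σt = 26.0000, Σ(t)² = 136.0000, Σln s = -11.7845, Σt·ln s = -67.1519.
Equations: 136.0000·k + 26.0000·ln C = -67.1519;  26.0000·k + 6·ln C = -11.7845.
Slope k = (n·Σt·ln s − Σt·Σln s)/(n·Σ(t)² − (Σt)²) = (6·-67.1519 − 26.0000·-11.7845)/140.0000 = -0.68939; ln C = (Σln s − k·Σt)/n = 1.02327.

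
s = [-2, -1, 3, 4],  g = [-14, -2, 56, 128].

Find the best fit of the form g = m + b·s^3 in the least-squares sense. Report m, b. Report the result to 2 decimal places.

m = 1.28, b = 1.99

With design matrix M, MᵀM = [[4, 82]; [82, 4890]] and Mᵀg = [168, 9818]ᵀ.
Determinant 4·4890 − 82² = 12836.
m = (168·4890 − 82·9818)/12836 = 4111/3209; b = (4·9818 − 82·168)/12836 = 6374/3209.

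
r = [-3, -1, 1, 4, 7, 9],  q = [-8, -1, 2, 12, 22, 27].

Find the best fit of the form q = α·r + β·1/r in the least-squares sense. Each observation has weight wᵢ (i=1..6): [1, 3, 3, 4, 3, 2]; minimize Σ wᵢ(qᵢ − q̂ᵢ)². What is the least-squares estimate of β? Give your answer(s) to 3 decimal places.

β = -1.603

The normal system XᵀWX·[α, β]ᵀ = XᵀWq is [[388, 16]; [16, 102353/15876]]·[α, β]ᵀ = [1173, 821/21]ᵀ.
Eliminating β: (102353/15876)·(row 1) − 16·(row 2) gives (8912177/3969)·α = (102353/15876)·1173 − 16·(821/21) = 36709751/5292, so α = 110129253/35648708.
Then β = ((821/21) − 16·(110129253/35648708))/(102353/15876) = -14284620/8912177.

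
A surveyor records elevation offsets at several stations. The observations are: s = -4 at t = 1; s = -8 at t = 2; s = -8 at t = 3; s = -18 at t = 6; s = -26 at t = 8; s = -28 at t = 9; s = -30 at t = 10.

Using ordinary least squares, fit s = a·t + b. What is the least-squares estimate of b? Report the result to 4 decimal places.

b = -0.7757

Setting ∂/∂a … = 0 gives: 295·a + 39·b = -912;  39·a + 7·b = -122.
Determinant 295·7 − 39² = 544.
a = ((-912)·7 − 39·(-122))/544 = -813/272; b = (295·(-122) − 39·(-912))/544 = -211/272.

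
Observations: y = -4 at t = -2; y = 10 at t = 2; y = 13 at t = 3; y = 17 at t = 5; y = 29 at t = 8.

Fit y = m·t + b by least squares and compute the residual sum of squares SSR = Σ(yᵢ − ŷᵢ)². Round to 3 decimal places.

Forming XᵀX = [[106, 16]; [16, 5]] and Xᵀy = [384, 65]ᵀ gives XᵀX·[m, b]ᵀ = Xᵀy.
det = 106·5 − 16² = 274.
m = (384·5 − 16·65)/274 = 440/137; b = (106·65 − 16·384)/274 = 373/137.
Residuals: -41/137, 117/137, 88/137, -244/137, 80/137; SSR = 650/137.

SSR = 4.745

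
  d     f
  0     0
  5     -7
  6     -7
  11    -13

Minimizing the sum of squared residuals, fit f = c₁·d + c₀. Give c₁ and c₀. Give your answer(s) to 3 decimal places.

c₁ = -1.172, c₀ = -0.303

Sums needed: Σd·d = 182, Σd = 22, Σ1 = 4.
And Σd·f = -220, Σf = -27.
Normal equations: [[182, 22]; [22, 4]]·[c₁, c₀]ᵀ = [-220, -27]ᵀ.
det = 182·4 − 22² = 244.
c₁ = ((-220)·4 − 22·(-27))/244 = -143/122; c₀ = (182·(-27) − 22·(-220))/244 = -37/122.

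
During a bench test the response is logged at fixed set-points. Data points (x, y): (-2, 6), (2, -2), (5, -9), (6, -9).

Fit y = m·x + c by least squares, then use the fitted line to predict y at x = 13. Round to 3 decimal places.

ŷ = -23.735

Setting ∂/∂m … = 0 gives: 69·m + 11·c = -115;  11·m + 4·c = -14.
(Σx·x = 69, Σx = 11, Σ1 = 4, Σx·y = -115, Σy = -14.)
Eliminating c: 4·(row 1) − 11·(row 2) gives 155·m = 4·(-115) − 11·(-14) = -306, so m = -306/155.
Then c = ((-14) − 11·(-306/155))/4 = 299/155.
At x = 13: ŷ = (-306/155)·(13) + (299/155)·(1) = -3679/155.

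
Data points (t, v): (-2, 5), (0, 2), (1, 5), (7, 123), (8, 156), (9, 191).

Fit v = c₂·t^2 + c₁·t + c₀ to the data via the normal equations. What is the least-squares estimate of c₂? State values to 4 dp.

c₂ = 2.0445

Normal-equation sums: Σt^2·t^2 = 13075, Σt^2·t = 1577, Σt^2 = 199, Σt·t = 199, Σt = 23, Σ1 = 6.
Moment sums: Σt^2·v = 31507, Σt·v = 3823, Σv = 482.
Inverting the 3×3 Gram matrix, [c₂, c₁, c₀]ᵀ = [33587/16428, 230317/82140, 657/370]ᵀ.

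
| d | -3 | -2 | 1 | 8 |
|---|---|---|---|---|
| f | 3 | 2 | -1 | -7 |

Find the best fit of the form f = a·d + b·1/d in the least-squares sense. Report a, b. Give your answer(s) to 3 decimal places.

Compute the Gram sums: Σd·d = 78, Σd·1/d = 4, Σ1/d·1/d = 793/576.
Right-hand side: Σd·f = -70, Σ1/d·f = -31/8.
So XᵀX·[a, b]ᵀ = Xᵀf: [[78, 4]; [4, 793/576]]·[a, b]ᵀ = [-70, -31/8]ᵀ.
Eliminating b: (793/576)·(row 1) − 4·(row 2) gives (8773/96)·a = (793/576)·(-70) − 4·(-31/8) = -23291/288, so a = -23291/26319.
Then b = ((-31/8) − 4·(-23291/26319))/(793/576) = -2136/8773.

a = -0.885, b = -0.243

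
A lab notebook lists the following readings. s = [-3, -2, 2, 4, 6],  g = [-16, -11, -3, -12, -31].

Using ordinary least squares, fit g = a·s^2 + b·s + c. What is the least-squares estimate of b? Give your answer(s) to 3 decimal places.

b = 1.689

Normal-equation sums: Σs^2·s^2 = 1665, Σs^2·s = 253, Σs^2 = 69, Σs·s = 69, Σs = 7, Σ1 = 5.
Moment sums: Σs^2·g = -1508, Σs·g = -170, Σg = -73.
So XᵀX·[a, b, c]ᵀ = Xᵀg: [[1665, 253, 69]; [253, 69, 7]; [69, 7, 5]]·[a, b, c]ᵀ = [-1508, -170, -73]ᵀ.
Solving the 3×3 system (Gaussian elimination) gives a = -47579/44342, b = 74915/44342, c = -47842/22171.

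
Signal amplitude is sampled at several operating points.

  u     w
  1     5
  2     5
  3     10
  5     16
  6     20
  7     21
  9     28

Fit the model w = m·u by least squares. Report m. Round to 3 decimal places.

Sums needed: Σu·u = 205.
For Xᵀw: Σu·w = 644.
So XᵀX·[m]ᵀ = Xᵀw: [[205]]·[m]ᵀ = [644]ᵀ.
Hence m = 644 / 205 ≈ 3.14146.

m = 3.141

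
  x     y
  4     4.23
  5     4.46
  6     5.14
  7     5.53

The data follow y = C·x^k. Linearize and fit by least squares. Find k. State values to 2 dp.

Taking logs, ln y = k·ln x + ln C, so regress ln y on ln x.
AᵀA = [[11.5091, 6.7334]; [6.7334, 4]], rhs = [10.6667, 6.2846]ᵀ  (here Σln x = 6.7334, Σ(ln x)² = 11.5091, Σln y = 6.2846, Σln x·ln y = 10.6667).
Solving (det = 0.6976): k = 0.50215, ln C = 0.72586.

k = 0.50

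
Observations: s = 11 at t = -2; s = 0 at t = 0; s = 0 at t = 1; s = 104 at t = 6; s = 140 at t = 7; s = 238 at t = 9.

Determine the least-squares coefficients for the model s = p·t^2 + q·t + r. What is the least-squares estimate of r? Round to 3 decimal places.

r = -1.664

The normal system AᵀA·[p, q, r]ᵀ = Aᵀs is [[10275, 1281, 171]; [1281, 171, 21]; [171, 21, 6]]·[p, q, r]ᵀ = [29926, 3724, 493]ᵀ.
Solving the 3×3 system (Gaussian elimination) gives p = 943/312, q = -343/520, r = -649/390.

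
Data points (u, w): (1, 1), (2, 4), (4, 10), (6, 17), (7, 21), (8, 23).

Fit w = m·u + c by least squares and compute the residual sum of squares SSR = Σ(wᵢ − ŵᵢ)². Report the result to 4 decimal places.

Sums needed: Σu·u = 170, Σu = 28, Σ1 = 6.
Right-hand side: Σu·w = 482, Σw = 76.
AᵀA·[m, c]ᵀ = Aᵀw becomes [[170, 28]; [28, 6]]·[m, c]ᵀ = [482, 76]ᵀ.
Eliminating c: 6·(row 1) − 28·(row 2) gives 236·m = 6·482 − 28·76 = 764, so m = 191/59.
Then c = (76 − 28·(191/59))/6 = -144/59.
Residuals: 12/59, -2/59, -30/59, 1/59, 46/59, -27/59; SSR = 66/59.

SSR = 1.1186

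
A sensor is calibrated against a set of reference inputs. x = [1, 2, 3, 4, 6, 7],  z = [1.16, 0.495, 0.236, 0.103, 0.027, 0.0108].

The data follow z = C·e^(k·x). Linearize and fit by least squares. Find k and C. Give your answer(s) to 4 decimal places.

Let Y = ln z. Fitting Y = k·x + ln C by least squares:
Σx = 23.0000, Σ(x)² = 115.0000, Σln z = -12.4119, Σx·ln z = -68.0508.
Equations: 115.0000·k + 23.0000·ln C = -68.0508;  23.0000·k + 6·ln C = -12.4119.
Slope k = (n·Σx·ln z − Σx·Σln z)/(n·Σ(x)² − (Σx)²) = (6·-68.0508 − 23.0000·-12.4119)/161.0000 = -0.76293; ln C = (Σln z − k·Σx)/n = 0.85594, so C = exp(0.85594) = 2.35358.

k = -0.7629, C = 2.3536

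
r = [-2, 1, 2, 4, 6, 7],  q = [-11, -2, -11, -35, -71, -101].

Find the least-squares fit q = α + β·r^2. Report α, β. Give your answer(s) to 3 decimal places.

XᵀX·[α, β]ᵀ = Xᵀq reads: 6·α + 110·β = -231;  110·α + 3986·β = -8155.
(Σ1 = 6, Σr^2 = 110, Σr^2·r^2 = 3986, Σq = -231, Σr^2·q = -8155.)
Δ = 6·3986 − 110² = 11816.
α = ((-231)·3986 − 110·(-8155))/11816 = -847/422; β = (6·(-8155) − 110·(-231))/11816 = -420/211.

α = -2.007, β = -1.991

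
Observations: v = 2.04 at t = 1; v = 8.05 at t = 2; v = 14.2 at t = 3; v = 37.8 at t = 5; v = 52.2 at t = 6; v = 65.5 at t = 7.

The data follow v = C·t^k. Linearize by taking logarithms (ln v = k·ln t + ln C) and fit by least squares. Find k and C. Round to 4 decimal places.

Let Y = ln v. Fitting Y = k·ln t + ln C by least squares:
AᵀA = [[11.2747, 7.1389]; [7.1389, 6]], rhs = [25.4310, 17.2213]ᵀ  (here Σln t = 7.1389, Σ(ln t)² = 11.2747, Σln v = 17.2213, Σln t·ln v = 25.4310).
Slope k = (n·Σln t·ln v − Σln t·Σln v)/(n·Σ(ln t)² − (Σln t)²) = (6·25.4310 − 7.1389·17.2213)/16.6845 = 1.77681; ln C = (Σln v − k·Σln t)/n = 0.75615, so C = exp(0.75615) = 2.13005.

k = 1.7768, C = 2.1300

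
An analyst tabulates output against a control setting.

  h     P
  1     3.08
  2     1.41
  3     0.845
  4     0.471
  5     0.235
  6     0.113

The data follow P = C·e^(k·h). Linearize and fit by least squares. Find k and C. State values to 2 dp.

k = -0.64, C = 5.67

Linearized form: ln P = k·h + ln C. From the 6 transformed points,
Σh = 21.0000, Σ(h)² = 91.0000, Σln P = -3.0813, Σh·ln P = -22.0278.
Normal system: [[91.0000, 21.0000]; [21.0000, 6]]·[k, ln C]ᵀ = [-22.0278, -3.0813]ᵀ.
Slope k = (n·Σh·ln P − Σh·Σln P)/(n·Σ(h)² − (Σh)²) = (6·-22.0278 − 21.0000·-3.0813)/105.0000 = -0.64246; ln C = (Σln P − k·Σh)/n = 1.73507, so C = exp(1.73507) = 5.66932.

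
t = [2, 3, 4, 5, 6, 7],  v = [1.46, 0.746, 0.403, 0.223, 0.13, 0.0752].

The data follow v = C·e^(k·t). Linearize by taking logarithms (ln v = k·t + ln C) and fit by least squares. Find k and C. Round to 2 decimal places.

With ln vᵢ as the transformed response and tᵢ as the regressor:
AᵀA = [[139.0000, 27.0000]; [27.0000, 6]], rhs = [-41.6150, -6.9518]ᵀ  (here Σt = 27.0000, Σ(t)² = 139.0000, Σln v = -6.9518, Σt·ln v = -41.6150).
Δ = 139.0000·6 − (27.0000)² = 105.0000; k = (-41.6150·6 − 27.0000·-6.9518)/105.0000 = -0.59039, ln C = (139.0000·-6.9518 − 27.0000·-41.6150)/105.0000 = 1.49810, so C = exp(1.49810) = 4.47320.

k = -0.59, C = 4.47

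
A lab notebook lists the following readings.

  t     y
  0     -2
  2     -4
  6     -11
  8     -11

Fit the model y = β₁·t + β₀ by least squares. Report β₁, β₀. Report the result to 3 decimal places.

Setting ∂/∂β₁ … = 0 gives: 104·β₁ + 16·β₀ = -162;  16·β₁ + 4·β₀ = -28.
(Σt·t = 104, Σt = 16, Σ1 = 4, Σt·y = -162, Σy = -28.)
Eliminating β₀: 4·(row 1) − 16·(row 2) gives 160·β₁ = 4·(-162) − 16·(-28) = -200, so β₁ = -5/4.
Then β₀ = ((-28) − 16·(-5/4))/4 = -2.

β₁ = -1.250, β₀ = -2.000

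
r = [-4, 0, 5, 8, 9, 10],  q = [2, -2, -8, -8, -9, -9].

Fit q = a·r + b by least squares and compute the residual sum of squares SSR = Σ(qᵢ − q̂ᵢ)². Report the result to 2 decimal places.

SSR = 5.81

Sums needed: Σr·r = 286, Σr = 28, Σ1 = 6.
Moment sums: Σr·q = -283, Σq = -34.
So AᵀA·[a, b]ᵀ = Aᵀq: [[286, 28]; [28, 6]]·[a, b]ᵀ = [-283, -34]ᵀ.
Determinant 286·6 − 28² = 932.
a = ((-283)·6 − 28·(-34))/932 = -373/466; b = (286·(-34) − 28·(-283))/932 = -450/233.
Residuals: 170/233, -16/233, -963/466, 78/233, 63/466, 218/233; SSR = 2709/466.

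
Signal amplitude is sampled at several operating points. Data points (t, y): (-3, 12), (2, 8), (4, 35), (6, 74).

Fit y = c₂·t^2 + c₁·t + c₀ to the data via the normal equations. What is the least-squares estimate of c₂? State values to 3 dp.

Normal-equation sums: Σt^2·t^2 = 1649, Σt^2·t = 261, Σt^2 = 65, Σt·t = 65, Σt = 9, Σ1 = 4.
And Σt^2·y = 3364, Σt·y = 564, Σy = 129.
Solving the 3×3 system (Gaussian elimination) gives c₂ = 25319/13358, c₁ = 16791/13358, c₀ = -9209/6679.

c₂ = 1.895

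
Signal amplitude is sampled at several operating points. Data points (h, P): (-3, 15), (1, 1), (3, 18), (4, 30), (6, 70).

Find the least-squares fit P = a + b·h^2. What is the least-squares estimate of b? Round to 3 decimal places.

b = 1.974

With design matrix X, XᵀX = [[5, 71]; [71, 1715]] and XᵀP = [134, 3298]ᵀ.
Determinant 5·1715 − 71² = 3534.
a = (134·1715 − 71·3298)/3534 = -2174/1767; b = (5·3298 − 71·134)/3534 = 3488/1767.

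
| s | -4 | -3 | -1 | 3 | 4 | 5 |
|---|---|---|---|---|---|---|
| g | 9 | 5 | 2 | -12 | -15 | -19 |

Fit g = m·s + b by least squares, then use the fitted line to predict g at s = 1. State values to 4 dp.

With design matrix M, MᵀM = [[76, 4]; [4, 6]] and Mᵀg = [-244, -30]ᵀ.
Δ = 76·6 − 4² = 440.
m = ((-244)·6 − 4·(-30))/440 = -168/55; b = (76·(-30) − 4·(-244))/440 = -163/55.
At s = 1: ĝ = (-168/55)·(1) + (-163/55)·(1) = -331/55.

ĝ = -6.0182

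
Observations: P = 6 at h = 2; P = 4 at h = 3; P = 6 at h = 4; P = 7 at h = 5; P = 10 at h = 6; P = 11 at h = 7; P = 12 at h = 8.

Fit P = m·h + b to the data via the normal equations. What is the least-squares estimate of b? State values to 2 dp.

The normal equations are: 203·m + 35·b = 316;  35·m + 7·b = 56.
Δ = 203·7 − 35² = 196.
m = (316·7 − 35·56)/196 = 9/7; b = (203·56 − 35·316)/196 = 11/7.

b = 1.57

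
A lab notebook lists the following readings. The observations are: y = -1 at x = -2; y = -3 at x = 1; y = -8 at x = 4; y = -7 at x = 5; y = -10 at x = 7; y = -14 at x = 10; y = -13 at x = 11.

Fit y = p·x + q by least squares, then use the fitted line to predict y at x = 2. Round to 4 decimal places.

MᵀM·[p, q]ᵀ = Mᵀy reads: 316·p + 36·q = -421;  36·p + 7·q = -56.
Eliminating q: 7·(row 1) − 36·(row 2) gives 916·p = 7·(-421) − 36·(-56) = -931, so p = -931/916.
Then q = ((-56) − 36·(-931/916))/7 = -635/229.
At x = 2: ŷ = (-931/916)·(2) + (-635/229)·(1) = -2201/458.

ŷ = -4.8057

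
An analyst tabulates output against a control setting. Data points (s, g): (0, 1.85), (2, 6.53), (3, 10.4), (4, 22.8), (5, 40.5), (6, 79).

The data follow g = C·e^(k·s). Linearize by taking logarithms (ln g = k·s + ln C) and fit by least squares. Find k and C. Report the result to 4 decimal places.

k = 0.6245, C = 1.8041

Let Y = ln g. Fitting Y = k·s + ln C by least squares:
AᵀA = [[90.0000, 20.0000]; [20.0000, 6]], rhs = [68.0085, 16.0309]ᵀ  (here Σs = 20.0000, Σ(s)² = 90.0000, Σln g = 16.0309, Σs·ln g = 68.0085).
Δ = 90.0000·6 − (20.0000)² = 140.0000; k = (68.0085·6 − 20.0000·16.0309)/140.0000 = 0.62452, ln C = (90.0000·16.0309 − 20.0000·68.0085)/140.0000 = 0.59009, so C = exp(0.59009) = 1.80415.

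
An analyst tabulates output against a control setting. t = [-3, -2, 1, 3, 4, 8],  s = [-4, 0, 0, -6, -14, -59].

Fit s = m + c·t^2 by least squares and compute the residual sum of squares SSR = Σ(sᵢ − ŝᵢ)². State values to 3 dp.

SSR = 9.881

Setting ∂/∂m … = 0 gives: 6·m + 103·c = -83;  103·m + 4531·c = -4090.
(Σ1 = 6, Σt^2 = 103, Σt^2·t^2 = 4531, Σs = -83, Σt^2·s = -4090.)
Δ = 6·4531 − 103² = 16577.
m = ((-83)·4531 − 103·(-4090))/16577 = 45197/16577; c = (6·(-4090) − 103·(-83))/16577 = -15991/16577.
Residuals: 32414/16577, 18767/16577, -29206/16577, -740/16577, -21419/16577, 184/16577; SSR = 163794/16577.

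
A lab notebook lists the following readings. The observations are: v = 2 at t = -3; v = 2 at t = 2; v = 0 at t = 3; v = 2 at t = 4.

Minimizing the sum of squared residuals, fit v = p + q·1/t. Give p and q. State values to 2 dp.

Compute the Gram sums: Σ1 = 4, Σ1/t = 3/4, Σ1/t·1/t = 77/144.
And Σv = 6, Σ1/t·v = 5/6.
XᵀX·[p, q]ᵀ = Xᵀv becomes [[4, 3/4]; [3/4, 77/144]]·[p, q]ᵀ = [6, 5/6]ᵀ.
det = 4·(77/144) − (3/4)² = 227/144.
p = (6·(77/144) − (3/4)·(5/6))/(227/144) = 372/227; q = (4·(5/6) − (3/4)·6)/(227/144) = -168/227.

p = 1.64, q = -0.74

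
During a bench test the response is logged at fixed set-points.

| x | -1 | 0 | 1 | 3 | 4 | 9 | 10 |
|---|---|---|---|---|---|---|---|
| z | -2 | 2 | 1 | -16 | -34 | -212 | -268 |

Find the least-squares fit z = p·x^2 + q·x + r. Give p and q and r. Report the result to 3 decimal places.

AᵀA·[p, q, r]ᵀ = Aᵀz reads: 16900·p + 1820·q + 208·r = -44661;  1820·p + 208·q + 26·r = -4769;  208·p + 26·q + 7·r = -529.
Solving the 3×3 system (Gaussian elimination) gives p = -3229/1092, q = 718/273, r = 53/21.

p = -2.957, q = 2.630, r = 2.524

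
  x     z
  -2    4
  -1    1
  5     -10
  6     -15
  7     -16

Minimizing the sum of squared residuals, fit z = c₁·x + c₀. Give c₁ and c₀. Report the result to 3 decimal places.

c₁ = -2.186, c₀ = -0.643

The normal system MᵀM·[c₁, c₀]ᵀ = Mᵀz is [[115, 15]; [15, 5]]·[c₁, c₀]ᵀ = [-261, -36]ᵀ.
Δ = 115·5 − 15² = 350.
c₁ = ((-261)·5 − 15·(-36))/350 = -153/70; c₀ = (115·(-36) − 15·(-261))/350 = -9/14.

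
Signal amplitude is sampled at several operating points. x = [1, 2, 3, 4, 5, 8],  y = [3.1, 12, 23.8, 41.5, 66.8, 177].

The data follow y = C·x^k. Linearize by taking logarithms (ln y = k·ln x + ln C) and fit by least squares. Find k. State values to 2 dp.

Linearized form: ln y = k·ln x + ln C. From the 6 transformed points,
Sums: Σln x = 6.8669, Σ(ln x)² = 10.5236, Σln y = 19.8895, Σln x·ln y = 27.8955.
Normal system: [[10.5236, 6.8669]; [6.8669, 6]]·[k, ln C]ᵀ = [27.8955, 19.8895]ᵀ.
Slope k = (n·Σln x·ln y − Σln x·Σln y)/(n·Σ(ln x)² − (Σln x)²) = (6·27.8955 − 6.8669·19.8895)/15.9867 = 1.92613; ln C = (Σln y − k·Σln x)/n = 1.11048.

k = 1.93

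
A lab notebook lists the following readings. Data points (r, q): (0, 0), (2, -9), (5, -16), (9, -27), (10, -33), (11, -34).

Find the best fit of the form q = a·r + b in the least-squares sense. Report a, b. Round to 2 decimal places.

Normal-equation sums: Σr·r = 331, Σr = 37, Σ1 = 6.
Right-hand side: Σr·q = -1045, Σq = -119.
det = 331·6 − 37² = 617.
a = ((-1045)·6 − 37·(-119))/617 = -1867/617; b = (331·(-119) − 37·(-1045))/617 = -724/617.

a = -3.03, b = -1.17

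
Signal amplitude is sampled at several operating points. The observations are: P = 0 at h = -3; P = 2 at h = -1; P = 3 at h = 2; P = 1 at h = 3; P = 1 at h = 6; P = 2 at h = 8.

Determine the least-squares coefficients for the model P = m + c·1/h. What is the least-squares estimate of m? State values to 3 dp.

Forming AᵀA = [[6, -5/24]; [-5/24, 97/64]] and AᵀP = [9, 1/4]ᵀ gives AᵀA·[m, c]ᵀ = AᵀP.
Δ = 6·(97/64) − (-5/24)² = 5213/576.
m = (9·(97/64) − (-5/24)·(1/4))/(5213/576) = 7887/5213; c = (6·(1/4) − (-5/24)·9)/(5213/576) = 1944/5213.

m = 1.513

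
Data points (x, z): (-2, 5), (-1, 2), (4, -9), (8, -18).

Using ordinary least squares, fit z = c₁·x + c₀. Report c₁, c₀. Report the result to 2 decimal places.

Normal-equation sums: Σx·x = 85, Σx = 9, Σ1 = 4.
And Σx·z = -192, Σz = -20.
Determinant 85·4 − 9² = 259.
c₁ = ((-192)·4 − 9·(-20))/259 = -84/37; c₀ = (85·(-20) − 9·(-192))/259 = 4/37.

c₁ = -2.27, c₀ = 0.11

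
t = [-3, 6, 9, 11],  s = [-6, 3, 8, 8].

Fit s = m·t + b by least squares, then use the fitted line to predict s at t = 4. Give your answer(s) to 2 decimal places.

Setting ∂/∂m … = 0 gives: 247·m + 23·b = 196;  23·m + 4·b = 13.
(Σt·t = 247, Σt = 23, Σ1 = 4, Σt·s = 196, Σs = 13.)
Eliminating b: 4·(row 1) − 23·(row 2) gives 459·m = 4·196 − 23·13 = 485, so m = 485/459.
Then b = (13 − 23·(485/459))/4 = -1297/459.
At t = 4: ŝ = (485/459)·(4) + (-1297/459)·(1) = 643/459.

ŝ = 1.40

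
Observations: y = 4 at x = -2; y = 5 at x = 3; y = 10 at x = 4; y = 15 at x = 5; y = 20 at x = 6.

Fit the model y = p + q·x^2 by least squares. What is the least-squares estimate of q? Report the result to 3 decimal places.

q = 0.526

From the data, Σ1 = 5, Σx^2 = 90, Σx^2·x^2 = 2274.
For Aᵀy: Σy = 54, Σx^2·y = 1316.
So AᵀA·[p, q]ᵀ = Aᵀy: [[5, 90]; [90, 2274]]·[p, q]ᵀ = [54, 1316]ᵀ.
Eliminating q: 2274·(row 1) − 90·(row 2) gives 3270·p = 2274·54 − 90·1316 = 4356, so p = 726/545.
Then q = (1316 − 90·(726/545))/2274 = 172/327.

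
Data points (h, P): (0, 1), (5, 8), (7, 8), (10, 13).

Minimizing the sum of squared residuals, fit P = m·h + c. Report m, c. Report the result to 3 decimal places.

The normal system MᵀM·[m, c]ᵀ = MᵀP is [[174, 22]; [22, 4]]·[m, c]ᵀ = [226, 30]ᵀ.
Δ = 174·4 − 22² = 212.
m = (226·4 − 22·30)/212 = 61/53; c = (174·30 − 22·226)/212 = 62/53.

m = 1.151, c = 1.170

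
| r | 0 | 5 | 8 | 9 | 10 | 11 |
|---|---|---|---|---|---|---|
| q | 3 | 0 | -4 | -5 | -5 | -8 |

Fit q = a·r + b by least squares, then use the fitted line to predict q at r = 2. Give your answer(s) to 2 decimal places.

q̂ = 1.75

The normal equations are: 391·a + 43·b = -215;  43·a + 6·b = -19.
Eliminating b: 6·(row 1) − 43·(row 2) gives 497·a = 6·(-215) − 43·(-19) = -473, so a = -473/497.
Then b = ((-19) − 43·(-473/497))/6 = 1816/497.
At r = 2: q̂ = (-473/497)·(2) + (1816/497)·(1) = 870/497.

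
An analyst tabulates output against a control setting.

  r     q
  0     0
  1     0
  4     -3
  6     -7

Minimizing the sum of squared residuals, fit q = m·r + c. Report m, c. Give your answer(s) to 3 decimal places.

The normal equations are: 53·m + 11·c = -54;  11·m + 4·c = -10.
(Σr·r = 53, Σr = 11, Σ1 = 4, Σr·q = -54, Σq = -10.)
Δ = 53·4 − 11² = 91.
m = ((-54)·4 − 11·(-10))/91 = -106/91; c = (53·(-10) − 11·(-54))/91 = 64/91.

m = -1.165, c = 0.703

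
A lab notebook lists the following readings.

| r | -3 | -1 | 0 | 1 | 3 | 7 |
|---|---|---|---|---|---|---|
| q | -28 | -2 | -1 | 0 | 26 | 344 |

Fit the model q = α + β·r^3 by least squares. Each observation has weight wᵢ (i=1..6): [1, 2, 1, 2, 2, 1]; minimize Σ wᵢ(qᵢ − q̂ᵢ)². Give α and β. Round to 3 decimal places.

The normal system XᵀWX·[α, β]ᵀ = XᵀWq is [[9, 370]; [370, 119840]]·[α, β]ᵀ = [363, 120156]ᵀ.
det = 9·119840 − 370² = 941660.
α = (363·119840 − 370·120156)/941660 = -47790/47083; β = (9·120156 − 370·363)/941660 = 473547/470830.

α = -1.015, β = 1.006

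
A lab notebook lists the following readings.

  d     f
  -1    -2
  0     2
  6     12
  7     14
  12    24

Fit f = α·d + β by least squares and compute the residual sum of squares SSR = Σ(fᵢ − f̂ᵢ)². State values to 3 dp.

Sums needed: Σd·d = 230, Σd = 24, Σ1 = 5.
For Xᵀf: Σd·f = 460, Σf = 50.
Normal equations: [[230, 24]; [24, 5]]·[α, β]ᵀ = [460, 50]ᵀ.
Eliminating β: 5·(row 1) − 24·(row 2) gives 574·α = 5·460 − 24·50 = 1100, so α = 550/287.
Then β = (50 − 24·(550/287))/5 = 230/287.
Residuals: -254/287, 344/287, -86/287, -62/287, 58/287; SSR = 688/287.

SSR = 2.397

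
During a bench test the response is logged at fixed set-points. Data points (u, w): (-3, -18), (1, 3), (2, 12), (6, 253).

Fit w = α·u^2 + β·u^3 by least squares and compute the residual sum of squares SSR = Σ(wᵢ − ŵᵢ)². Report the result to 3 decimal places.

SSR = 0.977

Sums needed: Σu^2·u^2 = 1394, Σu^2·u^3 = 7566, Σu^3·u^3 = 47450.
Moment sums: Σu^2·w = 8997, Σu^3·w = 55233.
So MᵀM·[α, β]ᵀ = Mᵀw: [[1394, 7566]; [7566, 47450]]·[α, β]ᵀ = [8997, 55233]ᵀ.
Eliminating β: 47450·(row 1) − 7566·(row 2) gives 8900944·α = 47450·8997 − 7566·55233 = 9014772, so α = 173361/171172.
Then β = (55233 − 7566·(173361/171172))/47450 = 2230875/2225236.
Residuals: -25965/556309, 547785/556309, -39735/556309, -4310/556309; SSR = 543475/556309.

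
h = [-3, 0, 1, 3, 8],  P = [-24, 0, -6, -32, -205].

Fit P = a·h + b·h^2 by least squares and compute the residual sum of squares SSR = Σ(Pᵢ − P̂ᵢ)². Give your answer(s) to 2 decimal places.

SSR = 3.52

The normal equations are: 83·a + 513·b = -1670;  513·a + 4259·b = -13630.
Δ = 83·4259 − 513² = 90328.
a = ((-1670)·4259 − 513·(-13630))/90328 = -30085/22582; b = (83·(-13630) − 513·(-1670))/90328 = -68645/22582.
Residuals: -7209/11291, 0, -18381/11291, -7282/11291, 2325/11291; SSR = 39701/11291.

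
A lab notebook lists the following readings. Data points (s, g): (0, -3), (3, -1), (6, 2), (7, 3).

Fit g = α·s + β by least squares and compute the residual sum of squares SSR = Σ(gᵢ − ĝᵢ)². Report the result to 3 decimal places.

Compute the Gram sums: Σs·s = 94, Σs = 16, Σ1 = 4.
And Σs·g = 30, Σg = 1.
So XᵀX·[α, β]ᵀ = Xᵀg: [[94, 16]; [16, 4]]·[α, β]ᵀ = [30, 1]ᵀ.
det = 94·4 − 16² = 120.
α = (30·4 − 16·1)/120 = 13/15; β = (94·1 − 16·30)/120 = -193/60.
Residuals: 13/60, -23/60, 1/60, 3/20; SSR = 13/60.

SSR = 0.217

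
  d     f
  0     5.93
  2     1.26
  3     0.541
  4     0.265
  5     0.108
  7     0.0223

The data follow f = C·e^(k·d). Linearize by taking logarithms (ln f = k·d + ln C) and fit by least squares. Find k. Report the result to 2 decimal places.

Taking logs, ln f = k·d + ln C, so regress ln f on d.
Σd = 21.0000, Σ(d)² = 103.0000, Σln f = -5.9600, Σd·ln f = -44.4432.
Equations: 103.0000·k + 21.0000·ln C = -44.4432;  21.0000·k + 6·ln C = -5.9600.
Slope k = (n·Σd·ln f − Σd·Σln f)/(n·Σ(d)² − (Σd)²) = (6·-44.4432 − 21.0000·-5.9600)/177.0000 = -0.79943; ln C = (Σln f − k·Σd)/n = 1.80466.

k = -0.80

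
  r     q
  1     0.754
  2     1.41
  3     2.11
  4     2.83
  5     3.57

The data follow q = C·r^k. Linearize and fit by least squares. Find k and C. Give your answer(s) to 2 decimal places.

k = 0.97, C = 0.74

Taking logs, ln q = k·ln r + ln C, so regress ln q on ln r.
Σln r = 4.7875, Σ(ln r)² = 6.1995, Σln q = 3.1208, Σln r·ln q = 4.5487.
Equations: 6.1995·k + 4.7875·ln C = 4.5487;  4.7875·k + 5·ln C = 3.1208.
Slope k = (n·Σln r·ln q − Σln r·Σln q)/(n·Σ(ln r)² − (Σln r)²) = (5·4.5487 − 4.7875·3.1208)/8.0774 = 0.96603; ln C = (Σln q − k·Σln r)/n = -0.30082, so C = exp(-0.30082) = 0.74021.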